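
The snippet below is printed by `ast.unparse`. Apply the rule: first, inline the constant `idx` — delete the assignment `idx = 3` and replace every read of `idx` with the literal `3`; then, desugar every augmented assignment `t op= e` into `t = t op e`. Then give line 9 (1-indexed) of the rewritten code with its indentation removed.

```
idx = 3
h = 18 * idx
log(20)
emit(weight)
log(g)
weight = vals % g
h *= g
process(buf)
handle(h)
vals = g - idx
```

vals = g - 3

Transformed code:
h = 18 * 3
log(20)
emit(weight)
log(g)
weight = vals % g
h = h * g
process(buf)
handle(h)
vals = g - 3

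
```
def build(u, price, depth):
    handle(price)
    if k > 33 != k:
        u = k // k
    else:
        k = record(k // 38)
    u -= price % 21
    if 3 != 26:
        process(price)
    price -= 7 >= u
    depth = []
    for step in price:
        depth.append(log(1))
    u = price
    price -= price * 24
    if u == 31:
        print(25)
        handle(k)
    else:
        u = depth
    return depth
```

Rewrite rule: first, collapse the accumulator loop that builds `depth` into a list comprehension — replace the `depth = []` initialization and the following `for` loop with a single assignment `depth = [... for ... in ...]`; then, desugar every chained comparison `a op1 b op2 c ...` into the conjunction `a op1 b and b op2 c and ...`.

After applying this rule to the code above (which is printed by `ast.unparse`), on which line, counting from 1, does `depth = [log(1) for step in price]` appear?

Transformed code:
def build(u, price, depth):
    handle(price)
    if k > 33 and 33 != k:
        u = k // k
    else:
        k = record(k // 38)
    u -= price % 21
    if 3 != 26:
        process(price)
    price -= 7 >= u
    depth = [log(1) for step in price]
    u = price
    price -= price * 24
    if u == 31:
        print(25)
        handle(k)
    else:
        u = depth
    return depth

11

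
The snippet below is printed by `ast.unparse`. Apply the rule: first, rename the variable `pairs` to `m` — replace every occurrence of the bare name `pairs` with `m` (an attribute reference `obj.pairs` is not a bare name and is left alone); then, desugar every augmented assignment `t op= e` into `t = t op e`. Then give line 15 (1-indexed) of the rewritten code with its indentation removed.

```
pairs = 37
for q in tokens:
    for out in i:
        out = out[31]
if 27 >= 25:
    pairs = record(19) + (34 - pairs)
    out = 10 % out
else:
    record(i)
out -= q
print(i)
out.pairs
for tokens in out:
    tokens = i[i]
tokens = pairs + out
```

Transformed code:
m = 37
for q in tokens:
    for out in i:
        out = out[31]
if 27 >= 25:
    m = record(19) + (34 - m)
    out = 10 % out
else:
    record(i)
out = out - q
print(i)
out.pairs
for tokens in out:
    tokens = i[i]
tokens = m + out

tokens = m + out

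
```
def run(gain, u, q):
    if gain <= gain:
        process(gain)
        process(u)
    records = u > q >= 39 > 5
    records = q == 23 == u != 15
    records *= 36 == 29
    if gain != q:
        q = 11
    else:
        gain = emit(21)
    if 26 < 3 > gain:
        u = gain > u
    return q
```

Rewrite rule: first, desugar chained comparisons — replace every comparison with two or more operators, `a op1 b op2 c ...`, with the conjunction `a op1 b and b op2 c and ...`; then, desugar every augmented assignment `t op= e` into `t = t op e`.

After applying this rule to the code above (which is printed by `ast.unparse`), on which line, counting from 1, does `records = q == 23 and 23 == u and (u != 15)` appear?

6

Transformed code:
def run(gain, u, q):
    if gain <= gain:
        process(gain)
        process(u)
    records = u > q and q >= 39 and (39 > 5)
    records = q == 23 and 23 == u and (u != 15)
    records = records * (36 == 29)
    if gain != q:
        q = 11
    else:
        gain = emit(21)
    if 26 < 3 and 3 > gain:
        u = gain > u
    return q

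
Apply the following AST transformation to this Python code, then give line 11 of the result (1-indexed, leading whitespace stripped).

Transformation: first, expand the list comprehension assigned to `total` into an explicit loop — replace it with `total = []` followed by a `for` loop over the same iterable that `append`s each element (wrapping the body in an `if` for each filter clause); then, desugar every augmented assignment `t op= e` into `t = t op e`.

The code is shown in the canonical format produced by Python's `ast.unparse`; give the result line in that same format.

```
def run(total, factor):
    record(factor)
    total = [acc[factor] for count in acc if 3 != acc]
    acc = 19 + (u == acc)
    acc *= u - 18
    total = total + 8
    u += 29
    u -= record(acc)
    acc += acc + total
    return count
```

Transformed code:
def run(total, factor):
    record(factor)
    total = []
    for count in acc:
        if 3 != acc:
            total.append(acc[factor])
    acc = 19 + (u == acc)
    acc = acc * (u - 18)
    total = total + 8
    u = u + 29
    u = u - record(acc)
    acc = acc + (acc + total)
    return count

u = u - record(acc)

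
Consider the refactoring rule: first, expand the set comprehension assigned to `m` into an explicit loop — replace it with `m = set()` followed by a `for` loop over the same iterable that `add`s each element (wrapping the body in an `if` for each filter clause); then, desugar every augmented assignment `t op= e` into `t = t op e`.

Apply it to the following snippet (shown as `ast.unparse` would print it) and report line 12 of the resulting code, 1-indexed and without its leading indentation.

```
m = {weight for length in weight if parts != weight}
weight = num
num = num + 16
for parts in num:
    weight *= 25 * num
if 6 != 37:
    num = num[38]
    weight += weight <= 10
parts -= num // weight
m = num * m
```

parts = parts - num // weight

Transformed code:
m = set()
for length in weight:
    if parts != weight:
        m.add(weight)
weight = num
num = num + 16
for parts in num:
    weight = weight * (25 * num)
if 6 != 37:
    num = num[38]
    weight = weight + (weight <= 10)
parts = parts - num // weight
m = num * m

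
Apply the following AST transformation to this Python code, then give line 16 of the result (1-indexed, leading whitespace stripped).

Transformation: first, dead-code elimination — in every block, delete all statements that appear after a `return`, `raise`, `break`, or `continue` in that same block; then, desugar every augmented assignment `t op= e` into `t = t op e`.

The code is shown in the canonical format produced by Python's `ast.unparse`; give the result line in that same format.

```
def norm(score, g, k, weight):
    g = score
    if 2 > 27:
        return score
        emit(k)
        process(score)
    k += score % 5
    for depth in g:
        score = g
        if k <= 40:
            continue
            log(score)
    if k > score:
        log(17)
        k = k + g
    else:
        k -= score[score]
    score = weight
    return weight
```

Transformed code:
def norm(score, g, k, weight):
    g = score
    if 2 > 27:
        return score
    k = k + score % 5
    for depth in g:
        score = g
        if k <= 40:
            continue
    if k > score:
        log(17)
        k = k + g
    else:
        k = k - score[score]
    score = weight
    return weight

return weight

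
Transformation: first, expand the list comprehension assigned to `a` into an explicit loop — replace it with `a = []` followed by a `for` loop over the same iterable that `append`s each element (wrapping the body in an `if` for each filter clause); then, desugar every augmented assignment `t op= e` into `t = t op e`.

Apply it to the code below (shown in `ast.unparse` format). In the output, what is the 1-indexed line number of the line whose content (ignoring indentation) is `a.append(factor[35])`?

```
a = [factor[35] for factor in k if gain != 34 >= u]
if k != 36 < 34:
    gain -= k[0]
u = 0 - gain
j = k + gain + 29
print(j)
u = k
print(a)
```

4

Transformed code:
a = []
for factor in k:
    if gain != 34 >= u:
        a.append(factor[35])
if k != 36 < 34:
    gain = gain - k[0]
u = 0 - gain
j = k + gain + 29
print(j)
u = k
print(a)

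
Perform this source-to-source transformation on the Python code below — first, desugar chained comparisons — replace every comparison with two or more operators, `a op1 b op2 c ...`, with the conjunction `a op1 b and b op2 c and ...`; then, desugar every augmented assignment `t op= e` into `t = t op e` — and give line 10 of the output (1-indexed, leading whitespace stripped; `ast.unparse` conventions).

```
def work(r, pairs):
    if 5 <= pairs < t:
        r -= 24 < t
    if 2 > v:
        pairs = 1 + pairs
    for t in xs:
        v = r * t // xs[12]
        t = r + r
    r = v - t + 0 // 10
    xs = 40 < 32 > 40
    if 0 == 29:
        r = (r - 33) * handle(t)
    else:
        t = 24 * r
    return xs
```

xs = 40 < 32 and 32 > 40

Transformed code:
def work(r, pairs):
    if 5 <= pairs and pairs < t:
        r = r - (24 < t)
    if 2 > v:
        pairs = 1 + pairs
    for t in xs:
        v = r * t // xs[12]
        t = r + r
    r = v - t + 0 // 10
    xs = 40 < 32 and 32 > 40
    if 0 == 29:
        r = (r - 33) * handle(t)
    else:
        t = 24 * r
    return xs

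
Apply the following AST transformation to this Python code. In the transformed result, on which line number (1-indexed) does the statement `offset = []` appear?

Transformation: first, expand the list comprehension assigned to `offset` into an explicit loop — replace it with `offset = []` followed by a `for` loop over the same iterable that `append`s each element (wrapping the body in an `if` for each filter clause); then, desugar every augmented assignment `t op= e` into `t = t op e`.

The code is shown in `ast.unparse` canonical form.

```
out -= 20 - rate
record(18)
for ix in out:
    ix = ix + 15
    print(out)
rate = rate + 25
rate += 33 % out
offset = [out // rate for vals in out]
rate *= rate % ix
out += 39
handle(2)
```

8

Transformed code:
out = out - (20 - rate)
record(18)
for ix in out:
    ix = ix + 15
    print(out)
rate = rate + 25
rate = rate + 33 % out
offset = []
for vals in out:
    offset.append(out // rate)
rate = rate * (rate % ix)
out = out + 39
handle(2)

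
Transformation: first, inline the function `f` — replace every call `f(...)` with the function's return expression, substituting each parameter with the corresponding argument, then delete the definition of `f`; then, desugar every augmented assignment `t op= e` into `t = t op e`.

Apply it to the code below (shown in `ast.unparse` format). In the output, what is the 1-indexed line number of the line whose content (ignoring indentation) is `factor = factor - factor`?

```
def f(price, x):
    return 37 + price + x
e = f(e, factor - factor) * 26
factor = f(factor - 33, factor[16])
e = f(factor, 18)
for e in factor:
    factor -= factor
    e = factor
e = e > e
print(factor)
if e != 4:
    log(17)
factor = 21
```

Transformed code:
e = (37 + e + (factor - factor)) * 26
factor = 37 + (factor - 33) + factor[16]
e = 37 + factor + 18
for e in factor:
    factor = factor - factor
    e = factor
e = e > e
print(factor)
if e != 4:
    log(17)
factor = 21

5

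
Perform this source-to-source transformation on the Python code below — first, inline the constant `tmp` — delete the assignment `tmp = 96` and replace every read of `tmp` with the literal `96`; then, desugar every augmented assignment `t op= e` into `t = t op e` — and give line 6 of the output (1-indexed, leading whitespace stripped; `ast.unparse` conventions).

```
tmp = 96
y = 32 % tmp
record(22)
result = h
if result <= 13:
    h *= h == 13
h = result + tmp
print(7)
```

h = result + 96

Transformed code:
y = 32 % 96
record(22)
result = h
if result <= 13:
    h = h * (h == 13)
h = result + 96
print(7)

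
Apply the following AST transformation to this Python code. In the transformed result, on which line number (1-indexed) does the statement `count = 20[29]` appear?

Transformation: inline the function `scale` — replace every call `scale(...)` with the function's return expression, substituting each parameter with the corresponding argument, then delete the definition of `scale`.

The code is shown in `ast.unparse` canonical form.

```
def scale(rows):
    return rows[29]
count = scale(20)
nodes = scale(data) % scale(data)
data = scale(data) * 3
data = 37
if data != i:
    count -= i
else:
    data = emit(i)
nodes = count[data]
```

1

Transformed code:
count = 20[29]
nodes = data[29] % data[29]
data = data[29] * 3
data = 37
if data != i:
    count -= i
else:
    data = emit(i)
nodes = count[data]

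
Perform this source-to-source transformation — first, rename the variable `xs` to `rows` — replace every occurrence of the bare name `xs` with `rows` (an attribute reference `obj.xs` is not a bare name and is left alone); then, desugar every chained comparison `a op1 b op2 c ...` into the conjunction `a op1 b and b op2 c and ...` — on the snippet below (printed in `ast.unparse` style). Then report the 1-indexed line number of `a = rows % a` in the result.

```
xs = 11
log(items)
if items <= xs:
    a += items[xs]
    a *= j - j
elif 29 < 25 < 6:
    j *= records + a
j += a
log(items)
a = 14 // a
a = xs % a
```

11

Transformed code:
rows = 11
log(items)
if items <= rows:
    a += items[rows]
    a *= j - j
elif 29 < 25 and 25 < 6:
    j *= records + a
j += a
log(items)
a = 14 // a
a = rows % a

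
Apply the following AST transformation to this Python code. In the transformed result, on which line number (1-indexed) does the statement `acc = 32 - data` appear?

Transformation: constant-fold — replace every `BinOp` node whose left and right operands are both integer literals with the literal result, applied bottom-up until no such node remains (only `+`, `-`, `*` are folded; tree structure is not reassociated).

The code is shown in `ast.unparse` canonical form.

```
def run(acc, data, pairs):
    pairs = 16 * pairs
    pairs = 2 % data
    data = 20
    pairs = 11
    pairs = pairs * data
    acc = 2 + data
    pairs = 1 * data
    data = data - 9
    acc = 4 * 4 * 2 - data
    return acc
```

10

Transformed code:
def run(acc, data, pairs):
    pairs = 16 * pairs
    pairs = 2 % data
    data = 20
    pairs = 11
    pairs = pairs * data
    acc = 2 + data
    pairs = 1 * data
    data = data - 9
    acc = 32 - data
    return acc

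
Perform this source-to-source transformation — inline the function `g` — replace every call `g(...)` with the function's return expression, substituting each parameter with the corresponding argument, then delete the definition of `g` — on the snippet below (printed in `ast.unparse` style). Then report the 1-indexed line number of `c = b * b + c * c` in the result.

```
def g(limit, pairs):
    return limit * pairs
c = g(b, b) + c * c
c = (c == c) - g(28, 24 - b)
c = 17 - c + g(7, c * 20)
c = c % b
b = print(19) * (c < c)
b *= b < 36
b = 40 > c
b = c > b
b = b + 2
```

1

Transformed code:
c = b * b + c * c
c = (c == c) - 28 * (24 - b)
c = 17 - c + 7 * (c * 20)
c = c % b
b = print(19) * (c < c)
b *= b < 36
b = 40 > c
b = c > b
b = b + 2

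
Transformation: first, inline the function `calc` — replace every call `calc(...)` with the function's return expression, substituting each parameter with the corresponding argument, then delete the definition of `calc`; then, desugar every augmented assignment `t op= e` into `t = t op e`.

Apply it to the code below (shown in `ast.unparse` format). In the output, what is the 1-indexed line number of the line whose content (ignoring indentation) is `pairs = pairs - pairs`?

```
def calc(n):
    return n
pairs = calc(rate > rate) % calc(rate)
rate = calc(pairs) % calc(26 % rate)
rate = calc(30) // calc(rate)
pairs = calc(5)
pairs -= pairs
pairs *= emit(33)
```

5

Transformed code:
pairs = (rate > rate) % rate
rate = pairs % (26 % rate)
rate = 30 // rate
pairs = 5
pairs = pairs - pairs
pairs = pairs * emit(33)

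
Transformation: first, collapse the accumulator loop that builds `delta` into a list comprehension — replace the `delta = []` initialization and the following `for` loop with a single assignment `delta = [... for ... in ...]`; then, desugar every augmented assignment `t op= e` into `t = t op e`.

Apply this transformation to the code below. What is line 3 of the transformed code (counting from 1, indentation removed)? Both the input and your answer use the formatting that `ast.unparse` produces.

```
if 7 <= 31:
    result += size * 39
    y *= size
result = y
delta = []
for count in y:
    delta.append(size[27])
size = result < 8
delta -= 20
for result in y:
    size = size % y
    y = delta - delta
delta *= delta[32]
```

y = y * size

Transformed code:
if 7 <= 31:
    result = result + size * 39
    y = y * size
result = y
delta = [size[27] for count in y]
size = result < 8
delta = delta - 20
for result in y:
    size = size % y
    y = delta - delta
delta = delta * delta[32]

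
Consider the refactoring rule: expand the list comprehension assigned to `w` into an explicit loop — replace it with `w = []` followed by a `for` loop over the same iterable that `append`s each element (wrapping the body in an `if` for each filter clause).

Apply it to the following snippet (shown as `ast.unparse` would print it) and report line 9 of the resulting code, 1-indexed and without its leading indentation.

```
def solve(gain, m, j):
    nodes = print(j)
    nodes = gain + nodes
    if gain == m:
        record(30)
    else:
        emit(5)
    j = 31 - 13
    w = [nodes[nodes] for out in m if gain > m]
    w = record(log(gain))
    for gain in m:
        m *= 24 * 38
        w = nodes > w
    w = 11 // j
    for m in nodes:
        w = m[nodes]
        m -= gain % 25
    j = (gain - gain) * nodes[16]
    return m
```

w = []

Transformed code:
def solve(gain, m, j):
    nodes = print(j)
    nodes = gain + nodes
    if gain == m:
        record(30)
    else:
        emit(5)
    j = 31 - 13
    w = []
    for out in m:
        if gain > m:
            w.append(nodes[nodes])
    w = record(log(gain))
    for gain in m:
        m *= 24 * 38
        w = nodes > w
    w = 11 // j
    for m in nodes:
        w = m[nodes]
        m -= gain % 25
    j = (gain - gain) * nodes[16]
    return m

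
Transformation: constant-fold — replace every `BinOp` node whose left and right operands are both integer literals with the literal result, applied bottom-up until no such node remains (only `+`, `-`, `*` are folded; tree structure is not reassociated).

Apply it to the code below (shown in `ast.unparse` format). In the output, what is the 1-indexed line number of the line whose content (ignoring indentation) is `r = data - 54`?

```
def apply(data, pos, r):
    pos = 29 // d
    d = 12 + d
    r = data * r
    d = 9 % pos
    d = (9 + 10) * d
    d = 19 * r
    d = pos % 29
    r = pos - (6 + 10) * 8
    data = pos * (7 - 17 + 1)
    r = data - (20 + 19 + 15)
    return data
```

Transformed code:
def apply(data, pos, r):
    pos = 29 // d
    d = 12 + d
    r = data * r
    d = 9 % pos
    d = 19 * d
    d = 19 * r
    d = pos % 29
    r = pos - 128
    data = pos * -9
    r = data - 54
    return data

11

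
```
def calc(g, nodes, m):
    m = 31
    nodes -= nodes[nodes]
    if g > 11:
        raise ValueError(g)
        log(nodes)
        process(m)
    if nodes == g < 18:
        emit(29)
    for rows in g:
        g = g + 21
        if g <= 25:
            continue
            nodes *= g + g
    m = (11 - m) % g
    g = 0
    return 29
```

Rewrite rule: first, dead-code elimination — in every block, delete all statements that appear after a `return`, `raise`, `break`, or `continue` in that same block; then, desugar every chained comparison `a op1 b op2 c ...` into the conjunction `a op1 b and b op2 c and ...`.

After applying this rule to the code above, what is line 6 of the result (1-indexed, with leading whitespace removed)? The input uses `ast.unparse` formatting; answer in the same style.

if nodes == g and g < 18:

Transformed code:
def calc(g, nodes, m):
    m = 31
    nodes -= nodes[nodes]
    if g > 11:
        raise ValueError(g)
    if nodes == g and g < 18:
        emit(29)
    for rows in g:
        g = g + 21
        if g <= 25:
            continue
    m = (11 - m) % g
    g = 0
    return 29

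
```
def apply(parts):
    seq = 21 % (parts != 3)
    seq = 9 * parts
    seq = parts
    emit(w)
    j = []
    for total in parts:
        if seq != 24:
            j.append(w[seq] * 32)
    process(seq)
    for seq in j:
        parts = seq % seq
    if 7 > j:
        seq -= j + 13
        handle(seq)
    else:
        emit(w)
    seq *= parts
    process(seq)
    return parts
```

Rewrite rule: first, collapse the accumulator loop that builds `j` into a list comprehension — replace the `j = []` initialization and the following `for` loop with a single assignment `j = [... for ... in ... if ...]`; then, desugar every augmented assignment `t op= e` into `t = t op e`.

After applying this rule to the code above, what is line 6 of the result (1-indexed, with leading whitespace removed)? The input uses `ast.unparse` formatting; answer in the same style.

j = [w[seq] * 32 for total in parts if seq != 24]

Transformed code:
def apply(parts):
    seq = 21 % (parts != 3)
    seq = 9 * parts
    seq = parts
    emit(w)
    j = [w[seq] * 32 for total in parts if seq != 24]
    process(seq)
    for seq in j:
        parts = seq % seq
    if 7 > j:
        seq = seq - (j + 13)
        handle(seq)
    else:
        emit(w)
    seq = seq * parts
    process(seq)
    return parts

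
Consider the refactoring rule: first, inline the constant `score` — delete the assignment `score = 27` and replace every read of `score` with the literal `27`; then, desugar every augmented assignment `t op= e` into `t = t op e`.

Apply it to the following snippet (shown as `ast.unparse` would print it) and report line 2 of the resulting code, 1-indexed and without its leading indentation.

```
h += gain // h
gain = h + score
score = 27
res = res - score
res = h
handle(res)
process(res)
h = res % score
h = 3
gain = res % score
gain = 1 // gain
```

gain = h + 27

Transformed code:
h = h + gain // h
gain = h + 27
res = res - 27
res = h
handle(res)
process(res)
h = res % 27
h = 3
gain = res % 27
gain = 1 // gain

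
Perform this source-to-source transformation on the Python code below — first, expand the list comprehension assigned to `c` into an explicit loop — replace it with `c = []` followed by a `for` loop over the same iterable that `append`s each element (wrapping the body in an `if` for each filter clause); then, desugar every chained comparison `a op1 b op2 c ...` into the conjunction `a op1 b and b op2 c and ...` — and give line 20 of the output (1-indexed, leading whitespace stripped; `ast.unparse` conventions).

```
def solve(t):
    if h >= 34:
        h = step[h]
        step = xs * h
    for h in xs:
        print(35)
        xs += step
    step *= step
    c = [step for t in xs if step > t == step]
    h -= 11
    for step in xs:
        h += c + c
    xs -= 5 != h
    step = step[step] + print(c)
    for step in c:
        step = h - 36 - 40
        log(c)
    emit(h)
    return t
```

Transformed code:
def solve(t):
    if h >= 34:
        h = step[h]
        step = xs * h
    for h in xs:
        print(35)
        xs += step
    step *= step
    c = []
    for t in xs:
        if step > t and t == step:
            c.append(step)
    h -= 11
    for step in xs:
        h += c + c
    xs -= 5 != h
    step = step[step] + print(c)
    for step in c:
        step = h - 36 - 40
        log(c)
    emit(h)
    return t

log(c)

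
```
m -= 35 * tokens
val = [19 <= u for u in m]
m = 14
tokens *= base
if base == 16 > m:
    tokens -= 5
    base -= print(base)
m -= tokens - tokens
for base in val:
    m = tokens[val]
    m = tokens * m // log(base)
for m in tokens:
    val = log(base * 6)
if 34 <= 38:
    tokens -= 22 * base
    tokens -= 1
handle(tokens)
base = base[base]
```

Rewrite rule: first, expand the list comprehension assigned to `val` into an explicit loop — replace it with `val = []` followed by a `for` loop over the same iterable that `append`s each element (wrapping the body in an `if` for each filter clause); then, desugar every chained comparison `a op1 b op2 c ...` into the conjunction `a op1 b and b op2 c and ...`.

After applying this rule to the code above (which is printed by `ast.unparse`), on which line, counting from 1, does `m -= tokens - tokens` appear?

Transformed code:
m -= 35 * tokens
val = []
for u in m:
    val.append(19 <= u)
m = 14
tokens *= base
if base == 16 and 16 > m:
    tokens -= 5
    base -= print(base)
m -= tokens - tokens
for base in val:
    m = tokens[val]
    m = tokens * m // log(base)
for m in tokens:
    val = log(base * 6)
if 34 <= 38:
    tokens -= 22 * base
    tokens -= 1
handle(tokens)
base = base[base]

10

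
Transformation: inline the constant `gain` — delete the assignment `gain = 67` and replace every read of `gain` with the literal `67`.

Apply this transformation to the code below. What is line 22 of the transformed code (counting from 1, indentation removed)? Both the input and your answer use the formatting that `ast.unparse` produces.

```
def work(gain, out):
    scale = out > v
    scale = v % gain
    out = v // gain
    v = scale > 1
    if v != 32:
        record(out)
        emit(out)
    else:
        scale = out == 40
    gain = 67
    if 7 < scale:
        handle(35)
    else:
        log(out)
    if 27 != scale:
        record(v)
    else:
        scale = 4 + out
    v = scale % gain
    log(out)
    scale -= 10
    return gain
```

return 67

Transformed code:
def work(gain, out):
    scale = out > v
    scale = v % 67
    out = v // 67
    v = scale > 1
    if v != 32:
        record(out)
        emit(out)
    else:
        scale = out == 40
    if 7 < scale:
        handle(35)
    else:
        log(out)
    if 27 != scale:
        record(v)
    else:
        scale = 4 + out
    v = scale % 67
    log(out)
    scale -= 10
    return 67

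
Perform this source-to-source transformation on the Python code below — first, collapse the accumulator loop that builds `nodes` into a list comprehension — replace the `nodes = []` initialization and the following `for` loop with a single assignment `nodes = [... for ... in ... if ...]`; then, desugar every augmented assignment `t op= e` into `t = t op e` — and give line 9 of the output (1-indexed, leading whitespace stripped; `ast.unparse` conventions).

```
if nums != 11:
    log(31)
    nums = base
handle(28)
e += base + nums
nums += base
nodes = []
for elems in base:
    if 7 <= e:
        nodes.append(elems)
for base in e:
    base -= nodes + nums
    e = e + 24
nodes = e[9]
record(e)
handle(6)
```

Transformed code:
if nums != 11:
    log(31)
    nums = base
handle(28)
e = e + (base + nums)
nums = nums + base
nodes = [elems for elems in base if 7 <= e]
for base in e:
    base = base - (nodes + nums)
    e = e + 24
nodes = e[9]
record(e)
handle(6)

base = base - (nodes + nums)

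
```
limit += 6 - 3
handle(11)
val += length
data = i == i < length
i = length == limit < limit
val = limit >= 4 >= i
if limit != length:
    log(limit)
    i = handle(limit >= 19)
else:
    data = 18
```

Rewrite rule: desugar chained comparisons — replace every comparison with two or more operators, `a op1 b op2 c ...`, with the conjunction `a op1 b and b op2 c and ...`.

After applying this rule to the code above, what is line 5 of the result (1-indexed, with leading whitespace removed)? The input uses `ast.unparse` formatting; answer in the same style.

Transformed code:
limit += 6 - 3
handle(11)
val += length
data = i == i and i < length
i = length == limit and limit < limit
val = limit >= 4 and 4 >= i
if limit != length:
    log(limit)
    i = handle(limit >= 19)
else:
    data = 18

i = length == limit and limit < limit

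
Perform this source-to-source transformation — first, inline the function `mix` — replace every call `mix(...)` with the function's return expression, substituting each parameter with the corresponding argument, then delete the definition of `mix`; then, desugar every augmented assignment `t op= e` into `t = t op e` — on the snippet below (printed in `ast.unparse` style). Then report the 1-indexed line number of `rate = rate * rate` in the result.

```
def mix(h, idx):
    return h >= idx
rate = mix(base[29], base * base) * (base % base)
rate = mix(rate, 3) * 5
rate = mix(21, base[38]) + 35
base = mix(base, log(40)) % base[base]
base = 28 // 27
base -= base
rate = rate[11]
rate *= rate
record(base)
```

8

Transformed code:
rate = (base[29] >= base * base) * (base % base)
rate = (rate >= 3) * 5
rate = (21 >= base[38]) + 35
base = (base >= log(40)) % base[base]
base = 28 // 27
base = base - base
rate = rate[11]
rate = rate * rate
record(base)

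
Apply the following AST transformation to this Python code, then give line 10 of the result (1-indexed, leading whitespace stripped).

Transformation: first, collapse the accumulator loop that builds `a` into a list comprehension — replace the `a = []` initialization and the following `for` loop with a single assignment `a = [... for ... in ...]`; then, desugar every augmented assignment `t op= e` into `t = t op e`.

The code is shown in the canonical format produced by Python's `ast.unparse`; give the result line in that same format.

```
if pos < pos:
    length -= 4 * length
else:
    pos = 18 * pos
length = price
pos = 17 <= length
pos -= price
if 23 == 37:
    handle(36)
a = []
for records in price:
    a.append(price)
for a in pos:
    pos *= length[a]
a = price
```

Transformed code:
if pos < pos:
    length = length - 4 * length
else:
    pos = 18 * pos
length = price
pos = 17 <= length
pos = pos - price
if 23 == 37:
    handle(36)
a = [price for records in price]
for a in pos:
    pos = pos * length[a]
a = price

a = [price for records in price]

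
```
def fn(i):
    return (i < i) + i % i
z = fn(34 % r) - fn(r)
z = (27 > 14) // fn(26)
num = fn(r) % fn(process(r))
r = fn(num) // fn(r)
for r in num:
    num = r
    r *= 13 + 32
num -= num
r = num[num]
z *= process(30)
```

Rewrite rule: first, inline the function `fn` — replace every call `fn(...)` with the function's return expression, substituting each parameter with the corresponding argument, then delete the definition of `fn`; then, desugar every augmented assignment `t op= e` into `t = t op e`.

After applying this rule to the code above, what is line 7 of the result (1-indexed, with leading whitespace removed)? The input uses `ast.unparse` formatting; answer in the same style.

Transformed code:
z = (34 % r < 34 % r) + 34 % r % (34 % r) - ((r < r) + r % r)
z = (27 > 14) // ((26 < 26) + 26 % 26)
num = ((r < r) + r % r) % ((process(r) < process(r)) + process(r) % process(r))
r = ((num < num) + num % num) // ((r < r) + r % r)
for r in num:
    num = r
    r = r * (13 + 32)
num = num - num
r = num[num]
z = z * process(30)

r = r * (13 + 32)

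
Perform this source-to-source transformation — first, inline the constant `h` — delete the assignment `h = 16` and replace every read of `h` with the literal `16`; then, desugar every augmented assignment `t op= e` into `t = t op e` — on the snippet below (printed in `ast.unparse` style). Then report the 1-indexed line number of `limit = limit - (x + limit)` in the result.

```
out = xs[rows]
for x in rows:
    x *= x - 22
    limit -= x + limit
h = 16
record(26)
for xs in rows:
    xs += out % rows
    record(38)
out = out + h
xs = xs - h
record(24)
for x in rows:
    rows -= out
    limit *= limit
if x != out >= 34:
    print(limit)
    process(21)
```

Transformed code:
out = xs[rows]
for x in rows:
    x = x * (x - 22)
    limit = limit - (x + limit)
record(26)
for xs in rows:
    xs = xs + out % rows
    record(38)
out = out + 16
xs = xs - 16
record(24)
for x in rows:
    rows = rows - out
    limit = limit * limit
if x != out >= 34:
    print(limit)
    process(21)

4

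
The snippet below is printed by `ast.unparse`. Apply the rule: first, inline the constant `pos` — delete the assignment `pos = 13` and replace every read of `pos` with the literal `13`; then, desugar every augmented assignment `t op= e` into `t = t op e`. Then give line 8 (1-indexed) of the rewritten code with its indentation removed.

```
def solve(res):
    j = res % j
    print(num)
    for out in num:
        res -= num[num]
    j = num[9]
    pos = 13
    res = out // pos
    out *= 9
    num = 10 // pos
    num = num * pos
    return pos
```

out = out * 9

Transformed code:
def solve(res):
    j = res % j
    print(num)
    for out in num:
        res = res - num[num]
    j = num[9]
    res = out // 13
    out = out * 9
    num = 10 // 13
    num = num * 13
    return 13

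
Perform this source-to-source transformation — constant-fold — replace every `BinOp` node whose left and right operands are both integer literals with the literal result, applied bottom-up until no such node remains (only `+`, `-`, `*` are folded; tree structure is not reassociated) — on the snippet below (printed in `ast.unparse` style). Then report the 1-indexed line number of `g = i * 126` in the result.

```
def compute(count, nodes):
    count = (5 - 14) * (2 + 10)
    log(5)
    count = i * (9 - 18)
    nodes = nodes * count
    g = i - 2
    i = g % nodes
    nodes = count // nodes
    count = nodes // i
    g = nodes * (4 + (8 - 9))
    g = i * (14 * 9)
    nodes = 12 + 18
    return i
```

11

Transformed code:
def compute(count, nodes):
    count = -108
    log(5)
    count = i * -9
    nodes = nodes * count
    g = i - 2
    i = g % nodes
    nodes = count // nodes
    count = nodes // i
    g = nodes * 3
    g = i * 126
    nodes = 30
    return i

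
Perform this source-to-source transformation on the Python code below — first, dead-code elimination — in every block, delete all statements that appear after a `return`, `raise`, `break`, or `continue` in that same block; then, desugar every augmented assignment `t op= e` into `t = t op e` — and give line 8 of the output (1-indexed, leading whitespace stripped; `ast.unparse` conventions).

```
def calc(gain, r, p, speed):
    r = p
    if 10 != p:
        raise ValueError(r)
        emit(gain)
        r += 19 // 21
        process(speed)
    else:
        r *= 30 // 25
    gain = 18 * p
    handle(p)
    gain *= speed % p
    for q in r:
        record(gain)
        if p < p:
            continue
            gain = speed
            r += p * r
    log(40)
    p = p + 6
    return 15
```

Transformed code:
def calc(gain, r, p, speed):
    r = p
    if 10 != p:
        raise ValueError(r)
    else:
        r = r * (30 // 25)
    gain = 18 * p
    handle(p)
    gain = gain * (speed % p)
    for q in r:
        record(gain)
        if p < p:
            continue
    log(40)
    p = p + 6
    return 15

handle(p)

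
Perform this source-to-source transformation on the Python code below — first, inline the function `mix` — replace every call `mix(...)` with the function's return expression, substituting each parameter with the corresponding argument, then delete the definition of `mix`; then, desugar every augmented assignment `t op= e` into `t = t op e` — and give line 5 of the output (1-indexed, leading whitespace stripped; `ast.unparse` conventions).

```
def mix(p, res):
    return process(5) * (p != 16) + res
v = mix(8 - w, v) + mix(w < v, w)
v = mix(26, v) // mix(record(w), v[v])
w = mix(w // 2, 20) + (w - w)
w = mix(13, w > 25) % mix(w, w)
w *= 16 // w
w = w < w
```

w = w * (16 // w)

Transformed code:
v = process(5) * (8 - w != 16) + v + (process(5) * ((w < v) != 16) + w)
v = (process(5) * (26 != 16) + v) // (process(5) * (record(w) != 16) + v[v])
w = process(5) * (w // 2 != 16) + 20 + (w - w)
w = (process(5) * (13 != 16) + (w > 25)) % (process(5) * (w != 16) + w)
w = w * (16 // w)
w = w < w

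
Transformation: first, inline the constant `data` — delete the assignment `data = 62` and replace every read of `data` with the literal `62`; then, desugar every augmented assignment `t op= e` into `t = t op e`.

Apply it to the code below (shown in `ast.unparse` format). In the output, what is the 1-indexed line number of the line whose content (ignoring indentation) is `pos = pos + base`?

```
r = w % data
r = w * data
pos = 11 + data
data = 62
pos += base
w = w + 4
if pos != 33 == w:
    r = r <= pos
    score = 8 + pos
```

4

Transformed code:
r = w % 62
r = w * 62
pos = 11 + 62
pos = pos + base
w = w + 4
if pos != 33 == w:
    r = r <= pos
    score = 8 + pos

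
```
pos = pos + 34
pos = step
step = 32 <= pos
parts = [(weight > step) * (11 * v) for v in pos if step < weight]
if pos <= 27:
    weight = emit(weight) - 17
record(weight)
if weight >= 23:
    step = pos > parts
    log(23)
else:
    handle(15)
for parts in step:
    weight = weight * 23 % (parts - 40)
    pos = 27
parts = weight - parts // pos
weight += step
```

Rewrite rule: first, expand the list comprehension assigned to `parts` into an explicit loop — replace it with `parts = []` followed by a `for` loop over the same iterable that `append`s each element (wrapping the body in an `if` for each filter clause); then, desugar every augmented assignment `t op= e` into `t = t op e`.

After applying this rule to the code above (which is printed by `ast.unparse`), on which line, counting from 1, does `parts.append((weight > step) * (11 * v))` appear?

Transformed code:
pos = pos + 34
pos = step
step = 32 <= pos
parts = []
for v in pos:
    if step < weight:
        parts.append((weight > step) * (11 * v))
if pos <= 27:
    weight = emit(weight) - 17
record(weight)
if weight >= 23:
    step = pos > parts
    log(23)
else:
    handle(15)
for parts in step:
    weight = weight * 23 % (parts - 40)
    pos = 27
parts = weight - parts // pos
weight = weight + step

7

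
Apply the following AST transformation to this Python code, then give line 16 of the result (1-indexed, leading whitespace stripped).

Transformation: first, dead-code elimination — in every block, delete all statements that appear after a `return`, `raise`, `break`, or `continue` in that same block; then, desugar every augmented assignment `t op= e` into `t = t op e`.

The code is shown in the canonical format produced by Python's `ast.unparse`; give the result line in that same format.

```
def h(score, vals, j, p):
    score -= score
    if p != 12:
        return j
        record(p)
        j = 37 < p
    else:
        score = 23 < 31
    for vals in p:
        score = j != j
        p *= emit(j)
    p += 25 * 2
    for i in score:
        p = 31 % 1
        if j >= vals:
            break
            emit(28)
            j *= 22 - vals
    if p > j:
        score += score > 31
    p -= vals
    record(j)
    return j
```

score = score + (score > 31)

Transformed code:
def h(score, vals, j, p):
    score = score - score
    if p != 12:
        return j
    else:
        score = 23 < 31
    for vals in p:
        score = j != j
        p = p * emit(j)
    p = p + 25 * 2
    for i in score:
        p = 31 % 1
        if j >= vals:
            break
    if p > j:
        score = score + (score > 31)
    p = p - vals
    record(j)
    return j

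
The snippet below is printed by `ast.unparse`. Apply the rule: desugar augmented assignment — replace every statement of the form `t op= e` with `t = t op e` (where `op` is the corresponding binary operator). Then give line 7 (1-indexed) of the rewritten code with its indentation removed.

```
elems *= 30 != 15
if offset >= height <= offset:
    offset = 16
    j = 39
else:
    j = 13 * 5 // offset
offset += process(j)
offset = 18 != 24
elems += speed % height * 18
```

Transformed code:
elems = elems * (30 != 15)
if offset >= height <= offset:
    offset = 16
    j = 39
else:
    j = 13 * 5 // offset
offset = offset + process(j)
offset = 18 != 24
elems = elems + speed % height * 18

offset = offset + process(j)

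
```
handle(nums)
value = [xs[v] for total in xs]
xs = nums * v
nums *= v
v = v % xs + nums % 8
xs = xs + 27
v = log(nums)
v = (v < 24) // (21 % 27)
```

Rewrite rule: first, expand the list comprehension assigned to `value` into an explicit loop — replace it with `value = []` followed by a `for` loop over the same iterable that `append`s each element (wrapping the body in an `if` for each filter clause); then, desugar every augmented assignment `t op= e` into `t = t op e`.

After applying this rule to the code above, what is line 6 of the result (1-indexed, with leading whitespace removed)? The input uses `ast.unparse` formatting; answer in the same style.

nums = nums * v

Transformed code:
handle(nums)
value = []
for total in xs:
    value.append(xs[v])
xs = nums * v
nums = nums * v
v = v % xs + nums % 8
xs = xs + 27
v = log(nums)
v = (v < 24) // (21 % 27)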